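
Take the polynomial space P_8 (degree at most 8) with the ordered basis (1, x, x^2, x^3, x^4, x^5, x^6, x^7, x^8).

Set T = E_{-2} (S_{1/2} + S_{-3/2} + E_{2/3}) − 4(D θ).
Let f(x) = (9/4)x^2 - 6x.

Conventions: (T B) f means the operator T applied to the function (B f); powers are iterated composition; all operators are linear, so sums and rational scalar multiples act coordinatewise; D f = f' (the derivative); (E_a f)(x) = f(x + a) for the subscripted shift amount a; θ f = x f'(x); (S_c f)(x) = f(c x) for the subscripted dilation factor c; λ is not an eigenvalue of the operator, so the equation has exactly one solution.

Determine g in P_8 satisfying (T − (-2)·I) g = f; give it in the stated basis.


the result is g(x) = (9/22)x^2 + (63/22)x + 52/55

write g with unknown coordinates in the stated basis and equate coefficients in (T − (-2)·I) g = f
solving from the highest basis element down gives g = (9/22)x^2 + (63/22)x + 52/55
check: T g = (63/44)x^2 - (129/11)x - 104/55
so T g − (-2)·g = (9/4)x^2 - 6x = f ✓


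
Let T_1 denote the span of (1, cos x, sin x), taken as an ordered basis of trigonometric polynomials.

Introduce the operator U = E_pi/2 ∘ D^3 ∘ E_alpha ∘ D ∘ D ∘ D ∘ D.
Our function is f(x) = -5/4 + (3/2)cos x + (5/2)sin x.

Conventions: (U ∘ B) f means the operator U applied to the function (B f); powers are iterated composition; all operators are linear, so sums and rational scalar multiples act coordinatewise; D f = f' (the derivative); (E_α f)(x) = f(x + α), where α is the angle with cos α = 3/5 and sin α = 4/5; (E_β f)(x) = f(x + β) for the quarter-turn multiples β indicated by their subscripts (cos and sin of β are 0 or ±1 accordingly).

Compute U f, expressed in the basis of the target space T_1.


g(x) = (29/10)cos x + (3/10)sin x

D f = (5/2)cos x - (3/2)sin x
D D f = -(3/2)cos x - (5/2)sin x
D (D ∘ D) f = -(5/2)cos x + (3/2)sin x
D D (D ∘ D) f = (3/2)cos x + (5/2)sin x
E_alpha D D (D ∘ D) f = (29/10)cos x + (3/10)sin x
D (E_alpha ∘ D ∘ D) (D ∘ D) f = (3/10)cos x - (29/10)sin x
D D (E_alpha ∘ D ∘ D) (D ∘ D) f = -(29/10)cos x - (3/10)sin x
D D D (E_alpha ∘ D ∘ D) (D ∘ D) f = -(3/10)cos x + (29/10)sin x
E_pi/2 D^3 (E_alpha ∘ D ∘ D) (D ∘ D) f = (29/10)cos x + (3/10)sin x


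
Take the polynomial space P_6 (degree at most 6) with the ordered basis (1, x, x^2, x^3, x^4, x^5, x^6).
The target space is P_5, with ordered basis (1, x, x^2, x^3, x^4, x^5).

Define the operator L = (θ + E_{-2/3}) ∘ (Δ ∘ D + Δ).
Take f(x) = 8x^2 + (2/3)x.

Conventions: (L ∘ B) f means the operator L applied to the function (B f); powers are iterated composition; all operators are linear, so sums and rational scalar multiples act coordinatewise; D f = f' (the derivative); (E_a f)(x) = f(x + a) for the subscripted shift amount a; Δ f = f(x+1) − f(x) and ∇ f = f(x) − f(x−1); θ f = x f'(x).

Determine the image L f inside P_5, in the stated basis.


the result is g(x) = 32x + 14

D f = 16x + 2/3
Δ D f = 16
Δ f = 16x + 26/3
(Δ ∘ D + Δ) f = 16x + 74/3
θ (Δ ∘ D + Δ) f = 16x
E_{-2/3} (Δ ∘ D + Δ) f = 16x + 14
(θ + E_{-2/3}) (Δ ∘ D + Δ) f = 32x + 14


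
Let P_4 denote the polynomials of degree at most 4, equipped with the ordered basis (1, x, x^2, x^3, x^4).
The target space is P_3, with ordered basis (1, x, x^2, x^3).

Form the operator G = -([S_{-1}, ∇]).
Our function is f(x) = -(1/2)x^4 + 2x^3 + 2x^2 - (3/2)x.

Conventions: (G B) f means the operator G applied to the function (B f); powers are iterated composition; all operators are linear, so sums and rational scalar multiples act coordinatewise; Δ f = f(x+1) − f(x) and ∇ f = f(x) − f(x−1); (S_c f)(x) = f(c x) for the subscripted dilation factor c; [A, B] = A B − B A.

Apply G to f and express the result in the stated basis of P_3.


the result is g(x) = -4x^3 - 12x^2 + 4x - 1

∇ f = -2x^3 + 9x^2 - 4x - 1
S_{-1} ∇ f = 2x^3 + 9x^2 + 4x - 1
S_{-1} f = -(1/2)x^4 - 2x^3 + 2x^2 + (3/2)x
∇ S_{-1} f = -2x^3 - 3x^2 + 8x - 2
[S_{-1}, ∇] f = 4x^3 + 12x^2 - 4x + 1
(-([S_{-1}, ∇])) f = -4x^3 - 12x^2 + 4x - 1


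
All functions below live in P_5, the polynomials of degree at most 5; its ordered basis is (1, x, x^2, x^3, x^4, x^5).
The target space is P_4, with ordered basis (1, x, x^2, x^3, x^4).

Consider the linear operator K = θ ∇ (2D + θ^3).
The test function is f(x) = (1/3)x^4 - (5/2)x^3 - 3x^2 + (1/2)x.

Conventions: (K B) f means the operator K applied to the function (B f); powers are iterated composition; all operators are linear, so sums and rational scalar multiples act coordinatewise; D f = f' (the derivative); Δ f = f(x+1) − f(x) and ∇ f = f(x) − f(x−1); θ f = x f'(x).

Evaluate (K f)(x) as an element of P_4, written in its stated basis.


the image equals g(x) = 256x^3 - 645x^2 + (1211/6)x

D f = (4/3)x^3 - (15/2)x^2 - 6x + 1/2
(2D) f = (8/3)x^3 - 15x^2 - 12x + 1
θ f = (4/3)x^4 - (15/2)x^3 - 6x^2 + (1/2)x
θ θ f = (16/3)x^4 - (45/2)x^3 - 12x^2 + (1/2)x
θ θ θ f = (64/3)x^4 - (135/2)x^3 - 24x^2 + (1/2)x
(2D + θ^3) f = (64/3)x^4 - (389/6)x^3 - 39x^2 - (23/2)x + 1
∇ (2D + θ^3) f = (256/3)x^3 - (645/2)x^2 + (1211/6)x - 176/3
θ ∇ (2D + θ^3) f = 256x^3 - 645x^2 + (1211/6)x


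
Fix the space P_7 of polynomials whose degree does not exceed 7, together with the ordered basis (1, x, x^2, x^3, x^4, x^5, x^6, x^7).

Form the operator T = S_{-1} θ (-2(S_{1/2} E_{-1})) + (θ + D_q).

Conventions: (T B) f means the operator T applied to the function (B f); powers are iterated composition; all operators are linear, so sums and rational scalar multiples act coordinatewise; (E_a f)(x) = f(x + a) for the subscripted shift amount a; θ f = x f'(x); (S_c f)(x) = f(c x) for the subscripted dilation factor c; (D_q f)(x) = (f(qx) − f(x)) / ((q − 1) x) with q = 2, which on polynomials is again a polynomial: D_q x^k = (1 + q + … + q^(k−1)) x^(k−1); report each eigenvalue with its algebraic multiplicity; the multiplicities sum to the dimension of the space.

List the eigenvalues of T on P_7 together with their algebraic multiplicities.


λ = 0 (multiplicity 1), λ = 1 (multiplicity 1), λ = 2 (multiplicity 1), λ = 7/2 (multiplicity 1), λ = 15/4 (multiplicity 1), λ = 85/16 (multiplicity 1), λ = 93/16 (multiplicity 1), λ = 455/64 (multiplicity 1)

image of 1: 0
image of x: 2x + 1
image of x^2: x^2 + x
image of x^3: (15/4)x^3 + 10x^2 + 3x
image of x^4: (7/2)x^4 + 12x^3 - 6x^2 - 4x
image of x^5: (85/16)x^5 + (67/2)x^4 + (15/2)x^3 + 10x^2 + 5x
image of x^6: (93/16)x^6 + (489/8)x^5 - (15/2)x^4 - 15x^3 - 15x^2 - 6x
image of x^7: (455/64)x^7 + (2053/16)x^6 + (105/16)x^5 + (35/2)x^4 + (105/4)x^3 + 21x^2 + 7x
the matrix is upper triangular; its diagonal is (0, 2, 1, 15/4, 7/2, 85/16, 93/16, 455/64)
for a triangular matrix the eigenvalues are the diagonal entries, with algebraic multiplicity their repetition count


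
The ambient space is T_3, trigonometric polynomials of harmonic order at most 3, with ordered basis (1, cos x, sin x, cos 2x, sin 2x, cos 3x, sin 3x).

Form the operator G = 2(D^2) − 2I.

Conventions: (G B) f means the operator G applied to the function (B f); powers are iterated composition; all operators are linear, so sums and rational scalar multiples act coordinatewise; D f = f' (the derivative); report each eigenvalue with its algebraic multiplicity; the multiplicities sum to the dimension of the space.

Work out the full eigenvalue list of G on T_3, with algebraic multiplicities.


λ = -20 (multiplicity 2), λ = -10 (multiplicity 2), λ = -4 (multiplicity 2), λ = -2 (multiplicity 1)

image of 1: -2
image of cos x: -4cos x
image of sin x: -4sin x
image of cos 2x: -10cos 2x
image of sin 2x: -10sin 2x
image of cos 3x: -20cos 3x
image of sin 3x: -20sin 3x
the matrix is diagonal; its diagonal is (-2, -4, -4, -10, -10, -20, -20)
for a triangular matrix the eigenvalues are the diagonal entries, with algebraic multiplicity their repetition count


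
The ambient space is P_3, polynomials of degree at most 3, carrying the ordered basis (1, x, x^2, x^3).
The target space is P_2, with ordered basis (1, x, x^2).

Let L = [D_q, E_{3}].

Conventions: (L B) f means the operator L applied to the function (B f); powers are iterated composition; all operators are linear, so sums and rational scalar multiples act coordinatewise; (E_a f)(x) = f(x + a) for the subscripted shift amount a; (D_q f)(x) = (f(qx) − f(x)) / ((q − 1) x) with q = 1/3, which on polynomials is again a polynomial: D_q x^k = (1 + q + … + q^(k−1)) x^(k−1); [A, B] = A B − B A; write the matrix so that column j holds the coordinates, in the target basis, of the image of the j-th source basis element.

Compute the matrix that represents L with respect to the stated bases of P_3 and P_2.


the matrix is [[0, 0, 2, 14]; [0, 0, 0, 10/3]; [0, 0, 0, 0]] (rows listed top to bottom)

image of 1: 0
image of x: 0
image of x^2: 2
image of x^3: (10/3)x + 14
each image's coordinates form column j of the matrix


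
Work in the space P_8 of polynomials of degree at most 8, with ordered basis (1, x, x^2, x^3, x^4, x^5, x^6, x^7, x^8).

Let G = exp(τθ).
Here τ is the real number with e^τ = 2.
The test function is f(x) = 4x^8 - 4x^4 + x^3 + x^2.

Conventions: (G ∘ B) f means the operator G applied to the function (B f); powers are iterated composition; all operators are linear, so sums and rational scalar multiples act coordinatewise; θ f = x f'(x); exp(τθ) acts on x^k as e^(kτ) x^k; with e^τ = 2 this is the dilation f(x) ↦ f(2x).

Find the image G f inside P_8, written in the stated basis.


exp(τθ) x^k = e^(kτ) x^k; with e^τ = 2 this sends x^k to 2^k x^k
x^2 ↦ 4 x^2
x^3 ↦ 8 x^3
x^4 ↦ 16 x^4
x^8 ↦ 256 x^8
applying this coordinatewise to f: exp(τθ) f = 1024x^8 - 64x^4 + 8x^3 + 4x^2

the image equals g(x) = 1024x^8 - 64x^4 + 8x^3 + 4x^2


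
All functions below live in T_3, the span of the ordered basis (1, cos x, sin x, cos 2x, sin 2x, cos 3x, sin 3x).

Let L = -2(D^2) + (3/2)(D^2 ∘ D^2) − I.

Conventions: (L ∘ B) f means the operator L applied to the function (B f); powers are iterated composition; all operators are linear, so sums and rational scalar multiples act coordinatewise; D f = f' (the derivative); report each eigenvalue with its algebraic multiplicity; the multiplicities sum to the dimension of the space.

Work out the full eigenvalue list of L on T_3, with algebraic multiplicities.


image of 1: -1
image of cos x: (5/2)cos x
image of sin x: (5/2)sin x
image of cos 2x: 31cos 2x
image of sin 2x: 31sin 2x
image of cos 3x: (277/2)cos 3x
image of sin 3x: (277/2)sin 3x
the matrix is diagonal; its diagonal is (-1, 5/2, 5/2, 31, 31, 277/2, 277/2)
for a triangular matrix the eigenvalues are the diagonal entries, with algebraic multiplicity their repetition count

λ = -1 (multiplicity 1), λ = 5/2 (multiplicity 2), λ = 31 (multiplicity 2), λ = 277/2 (multiplicity 2)


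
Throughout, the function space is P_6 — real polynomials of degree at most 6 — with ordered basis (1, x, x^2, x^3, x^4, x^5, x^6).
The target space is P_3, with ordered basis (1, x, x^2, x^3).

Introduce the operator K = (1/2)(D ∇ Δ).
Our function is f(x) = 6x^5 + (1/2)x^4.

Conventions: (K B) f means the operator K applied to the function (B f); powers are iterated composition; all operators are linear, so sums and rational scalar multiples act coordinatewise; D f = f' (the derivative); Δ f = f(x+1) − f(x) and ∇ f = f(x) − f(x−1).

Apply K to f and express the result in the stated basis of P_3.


Δ f = 30x^4 + 62x^3 + 63x^2 + 32x + 13/2
∇ Δ f = 120x^3 + 6x^2 + 60x + 1
D ∇ Δ f = 360x^2 + 12x + 60
((1/2)(D ∇ Δ)) f = 180x^2 + 6x + 30

the result is g(x) = 180x^2 + 6x + 30


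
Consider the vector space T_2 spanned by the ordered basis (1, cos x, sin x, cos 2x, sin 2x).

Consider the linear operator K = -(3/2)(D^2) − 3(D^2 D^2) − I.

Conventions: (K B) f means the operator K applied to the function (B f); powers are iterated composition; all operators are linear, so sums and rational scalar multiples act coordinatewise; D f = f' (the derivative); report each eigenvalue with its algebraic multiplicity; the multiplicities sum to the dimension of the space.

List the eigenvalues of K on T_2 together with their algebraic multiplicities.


image of 1: -1
image of cos x: -(5/2)cos x
image of sin x: -(5/2)sin x
image of cos 2x: -43cos 2x
image of sin 2x: -43sin 2x
the matrix is diagonal; its diagonal is (-1, -5/2, -5/2, -43, -43)
for a triangular matrix the eigenvalues are the diagonal entries, with algebraic multiplicity their repetition count

λ = -43 (multiplicity 2), λ = -5/2 (multiplicity 2), λ = -1 (multiplicity 1)


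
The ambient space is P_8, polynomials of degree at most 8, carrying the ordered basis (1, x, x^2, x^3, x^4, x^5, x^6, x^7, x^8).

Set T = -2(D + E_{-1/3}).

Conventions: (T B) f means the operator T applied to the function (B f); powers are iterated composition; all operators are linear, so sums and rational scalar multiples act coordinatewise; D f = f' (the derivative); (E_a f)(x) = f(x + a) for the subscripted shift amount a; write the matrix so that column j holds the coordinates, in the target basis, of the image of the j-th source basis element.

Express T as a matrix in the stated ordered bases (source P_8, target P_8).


image of 1: -2
image of x: -2x - 4/3
image of x^2: -2x^2 - (8/3)x - 2/9
image of x^3: -2x^3 - 4x^2 - (2/3)x + 2/27
image of x^4: -2x^4 - (16/3)x^3 - (4/3)x^2 + (8/27)x - 2/81
image of x^5: -2x^5 - (20/3)x^4 - (20/9)x^3 + (20/27)x^2 - (10/81)x + 2/243
image of x^6: -2x^6 - 8x^5 - (10/3)x^4 + (40/27)x^3 - (10/27)x^2 + (4/81)x - 2/729
image of x^7: -2x^7 - (28/3)x^6 - (14/3)x^5 + (70/27)x^4 - (70/81)x^3 + (14/81)x^2 - (14/729)x + 2/2187
image of x^8: -2x^8 - (32/3)x^7 - (56/9)x^6 + (112/27)x^5 - (140/81)x^4 + (112/243)x^3 - (56/729)x^2 + (16/2187)x - 2/6561
each image's coordinates form column j of the matrix

the matrix is [[-2, -4/3, -2/9, 2/27, -2/81, 2/243, -2/729, 2/2187, -2/6561]; [0, -2, -8/3, -2/3, 8/27, -10/81, 4/81, -14/729, 16/2187]; [0, 0, -2, -4, -4/3, 20/27, -10/27, 14/81, -56/729]; [0, 0, 0, -2, -16/3, -20/9, 40/27, -70/81, 112/243]; [0, 0, 0, 0, -2, -20/3, -10/3, 70/27, -140/81]; [0, 0, 0, 0, 0, -2, -8, -14/3, 112/27]; [0, 0, 0, 0, 0, 0, -2, -28/3, -56/9]; [0, 0, 0, 0, 0, 0, 0, -2, -32/3]; [0, 0, 0, 0, 0, 0, 0, 0, -2]] (rows listed top to bottom)


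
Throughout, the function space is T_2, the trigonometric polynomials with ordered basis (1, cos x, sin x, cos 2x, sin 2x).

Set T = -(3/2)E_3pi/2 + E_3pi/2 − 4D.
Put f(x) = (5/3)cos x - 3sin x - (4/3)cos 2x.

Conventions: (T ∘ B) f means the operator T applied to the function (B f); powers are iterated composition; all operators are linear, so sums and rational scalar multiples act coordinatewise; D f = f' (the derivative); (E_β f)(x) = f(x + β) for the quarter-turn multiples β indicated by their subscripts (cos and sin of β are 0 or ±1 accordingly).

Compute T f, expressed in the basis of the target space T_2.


E_3pi/2 f = 3cos x + (5/3)sin x + (4/3)cos 2x
(-(3/2)E_3pi/2) f = -(9/2)cos x - (5/2)sin x - 2cos 2x
E_3pi/2 f = 3cos x + (5/3)sin x + (4/3)cos 2x
D f = -3cos x - (5/3)sin x + (8/3)sin 2x
(-4D) f = 12cos x + (20/3)sin x - (32/3)sin 2x
(-(3/2)E_3pi/2 + E_3pi/2 − 4D) f = (21/2)cos x + (35/6)sin x - (2/3)cos 2x - (32/3)sin 2x

g(x) = (21/2)cos x + (35/6)sin x - (2/3)cos 2x - (32/3)sin 2x


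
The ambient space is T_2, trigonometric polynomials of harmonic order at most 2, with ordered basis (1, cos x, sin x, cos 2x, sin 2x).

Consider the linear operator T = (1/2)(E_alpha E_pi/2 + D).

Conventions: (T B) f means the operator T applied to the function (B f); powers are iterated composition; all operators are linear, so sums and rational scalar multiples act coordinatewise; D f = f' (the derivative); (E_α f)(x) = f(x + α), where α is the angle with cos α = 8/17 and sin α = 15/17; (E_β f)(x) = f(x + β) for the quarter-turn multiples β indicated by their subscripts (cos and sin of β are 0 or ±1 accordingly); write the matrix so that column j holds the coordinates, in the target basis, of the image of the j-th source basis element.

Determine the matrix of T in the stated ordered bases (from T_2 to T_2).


the matrix is [[1/2, 0, 0, 0, 0]; [0, -15/34, 25/34, 0, 0]; [0, -25/34, -15/34, 0, 0]; [0, 0, 0, 161/578, 169/289]; [0, 0, 0, -169/289, 161/578]] (rows listed top to bottom)

image of 1: 1/2
image of cos x: -(15/34)cos x - (25/34)sin x
image of sin x: (25/34)cos x - (15/34)sin x
image of cos 2x: (161/578)cos 2x - (169/289)sin 2x
image of sin 2x: (169/289)cos 2x + (161/578)sin 2x
each image's coordinates form column j of the matrix


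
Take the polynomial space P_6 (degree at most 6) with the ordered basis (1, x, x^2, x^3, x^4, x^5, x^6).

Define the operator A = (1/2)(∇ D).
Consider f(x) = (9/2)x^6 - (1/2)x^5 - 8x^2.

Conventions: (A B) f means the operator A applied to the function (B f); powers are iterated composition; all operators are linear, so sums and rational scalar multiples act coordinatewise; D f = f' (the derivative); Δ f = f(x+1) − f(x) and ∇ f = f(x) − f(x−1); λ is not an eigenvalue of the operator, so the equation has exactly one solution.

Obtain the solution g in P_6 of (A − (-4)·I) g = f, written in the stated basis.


the result is g(x) = (9/8)x^6 - (1/8)x^5 - (135/32)x^4 + (35/4)x^3 - (293/64)x^2 - (535/64)x + 1437/256

write g with unknown coordinates in the stated basis and equate coefficients in (A − (-4)·I) g = f
solving from the highest basis element down gives g = (9/8)x^6 - (1/8)x^5 - (135/32)x^4 + (35/4)x^3 - (293/64)x^2 - (535/64)x + 1437/256
check: A g = (135/8)x^4 - 35x^3 + (165/16)x^2 + (535/16)x - 1437/64
so A g − (-4)·g = (9/2)x^6 - (1/2)x^5 - 8x^2 = f ✓


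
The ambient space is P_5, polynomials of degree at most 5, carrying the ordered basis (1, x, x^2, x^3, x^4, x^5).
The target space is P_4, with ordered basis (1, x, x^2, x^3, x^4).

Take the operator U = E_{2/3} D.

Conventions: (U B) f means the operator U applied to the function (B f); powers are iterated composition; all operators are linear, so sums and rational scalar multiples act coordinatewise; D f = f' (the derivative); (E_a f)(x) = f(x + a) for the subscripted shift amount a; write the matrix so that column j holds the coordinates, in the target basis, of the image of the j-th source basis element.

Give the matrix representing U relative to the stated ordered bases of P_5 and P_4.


image of 1: 0
image of x: 1
image of x^2: 2x + 4/3
image of x^3: 3x^2 + 4x + 4/3
image of x^4: 4x^3 + 8x^2 + (16/3)x + 32/27
image of x^5: 5x^4 + (40/3)x^3 + (40/3)x^2 + (160/27)x + 80/81
each image's coordinates form column j of the matrix

the matrix is [[0, 1, 4/3, 4/3, 32/27, 80/81]; [0, 0, 2, 4, 16/3, 160/27]; [0, 0, 0, 3, 8, 40/3]; [0, 0, 0, 0, 4, 40/3]; [0, 0, 0, 0, 0, 5]] (rows listed top to bottom)


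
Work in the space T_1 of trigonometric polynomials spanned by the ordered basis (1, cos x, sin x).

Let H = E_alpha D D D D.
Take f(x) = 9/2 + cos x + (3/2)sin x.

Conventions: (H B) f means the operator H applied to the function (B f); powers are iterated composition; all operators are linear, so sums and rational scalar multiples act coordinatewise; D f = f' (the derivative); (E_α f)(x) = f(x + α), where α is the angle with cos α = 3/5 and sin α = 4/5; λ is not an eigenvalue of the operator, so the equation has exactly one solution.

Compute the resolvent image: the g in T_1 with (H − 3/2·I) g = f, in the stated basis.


write g with unknown coordinates in the stated basis and equate coefficients in (H − 3/2·I) g = f
solving from the highest basis element down gives g = -3 - (42/29)cos x - (11/29)sin x
check: H g = -(34/29)cos x + (27/29)sin x
so H g − 3/2·g = 9/2 + cos x + (3/2)sin x = f ✓

the result is g(x) = -3 - (42/29)cos x - (11/29)sin x


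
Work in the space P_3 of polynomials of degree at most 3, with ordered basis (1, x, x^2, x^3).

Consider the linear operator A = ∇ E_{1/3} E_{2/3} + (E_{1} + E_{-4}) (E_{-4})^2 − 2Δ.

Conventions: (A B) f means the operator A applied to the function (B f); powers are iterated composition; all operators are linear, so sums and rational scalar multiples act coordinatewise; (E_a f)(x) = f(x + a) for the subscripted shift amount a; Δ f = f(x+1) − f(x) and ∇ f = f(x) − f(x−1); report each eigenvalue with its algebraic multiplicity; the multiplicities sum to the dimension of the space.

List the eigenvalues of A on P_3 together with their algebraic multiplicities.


image of 1: 2
image of x: 2x - 20
image of x^2: 2x^2 - 40x + 192
image of x^3: 2x^3 - 60x^2 + 576x - 2072
the matrix is upper triangular; its diagonal is (2, 2, 2, 2)
for a triangular matrix the eigenvalues are the diagonal entries, with algebraic multiplicity their repetition count

λ = 2 (multiplicity 4)


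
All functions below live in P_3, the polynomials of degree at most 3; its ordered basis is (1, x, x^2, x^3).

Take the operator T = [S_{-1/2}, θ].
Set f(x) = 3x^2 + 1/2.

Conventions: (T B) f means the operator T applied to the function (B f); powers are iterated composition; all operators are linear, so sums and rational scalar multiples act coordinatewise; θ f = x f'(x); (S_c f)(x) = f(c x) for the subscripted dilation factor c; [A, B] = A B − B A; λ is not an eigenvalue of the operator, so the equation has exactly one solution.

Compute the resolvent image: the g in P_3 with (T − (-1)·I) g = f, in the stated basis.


g(x) = 3x^2 + 1/2

write g with unknown coordinates in the stated basis and equate coefficients in (T − (-1)·I) g = f
solving from the highest basis element down gives g = 3x^2 + 1/2
check: T g = 0
so T g − (-1)·g = 3x^2 + 1/2 = f ✓


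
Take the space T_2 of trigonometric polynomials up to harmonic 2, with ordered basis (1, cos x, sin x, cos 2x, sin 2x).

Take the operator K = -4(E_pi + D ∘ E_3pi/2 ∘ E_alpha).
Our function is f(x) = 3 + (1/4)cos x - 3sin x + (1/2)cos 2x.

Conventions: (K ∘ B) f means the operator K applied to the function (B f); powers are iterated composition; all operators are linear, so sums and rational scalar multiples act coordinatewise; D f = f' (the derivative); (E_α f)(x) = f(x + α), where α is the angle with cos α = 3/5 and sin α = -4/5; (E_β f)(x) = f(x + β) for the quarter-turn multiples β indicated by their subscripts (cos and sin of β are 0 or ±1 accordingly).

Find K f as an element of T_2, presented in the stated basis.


E_pi f = 3 - (1/4)cos x + 3sin x + (1/2)cos 2x
E_alpha f = 3 + (51/20)cos x - (8/5)sin x - (7/50)cos 2x + (12/25)sin 2x
E_3pi/2 E_alpha f = 3 + (8/5)cos x + (51/20)sin x + (7/50)cos 2x - (12/25)sin 2x
D E_3pi/2 E_alpha f = (51/20)cos x - (8/5)sin x - (24/25)cos 2x - (7/25)sin 2x
(E_pi + D ∘ E_3pi/2 ∘ E_alpha) f = 3 + (23/10)cos x + (7/5)sin x - (23/50)cos 2x - (7/25)sin 2x
(-4(E_pi + D ∘ E_3pi/2 ∘ E_alpha)) f = -12 - (46/5)cos x - (28/5)sin x + (46/25)cos 2x + (28/25)sin 2x

the image equals g(x) = -12 - (46/5)cos x - (28/5)sin x + (46/25)cos 2x + (28/25)sin 2x


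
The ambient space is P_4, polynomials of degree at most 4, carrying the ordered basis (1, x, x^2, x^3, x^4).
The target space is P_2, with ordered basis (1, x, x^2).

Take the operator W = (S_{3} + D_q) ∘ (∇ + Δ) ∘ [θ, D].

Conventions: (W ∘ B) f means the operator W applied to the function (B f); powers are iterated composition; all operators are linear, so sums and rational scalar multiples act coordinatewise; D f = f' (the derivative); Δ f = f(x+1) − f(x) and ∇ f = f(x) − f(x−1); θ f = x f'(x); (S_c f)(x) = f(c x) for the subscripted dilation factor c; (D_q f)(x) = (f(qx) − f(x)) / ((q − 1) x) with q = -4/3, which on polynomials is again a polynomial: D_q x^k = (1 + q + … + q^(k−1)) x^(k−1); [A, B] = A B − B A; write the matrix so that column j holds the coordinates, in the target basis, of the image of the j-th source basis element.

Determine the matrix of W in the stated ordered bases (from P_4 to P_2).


the matrix is [[0, 0, -4, -12, -8]; [0, 0, 0, -36, 8]; [0, 0, 0, 0, -216]] (rows listed top to bottom)

image of 1: 0
image of x: 0
image of x^2: -4
image of x^3: -36x - 12
image of x^4: -216x^2 + 8x - 8
each image's coordinates form column j of the matrix


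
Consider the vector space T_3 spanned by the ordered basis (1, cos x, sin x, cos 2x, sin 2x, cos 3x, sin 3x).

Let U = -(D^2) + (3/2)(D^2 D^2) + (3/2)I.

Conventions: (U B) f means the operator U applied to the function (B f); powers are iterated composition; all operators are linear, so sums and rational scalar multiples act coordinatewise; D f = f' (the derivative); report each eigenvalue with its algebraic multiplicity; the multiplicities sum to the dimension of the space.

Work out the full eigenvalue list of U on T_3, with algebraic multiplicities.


λ = 3/2 (multiplicity 1), λ = 4 (multiplicity 2), λ = 59/2 (multiplicity 2), λ = 132 (multiplicity 2)

image of 1: 3/2
image of cos x: 4cos x
image of sin x: 4sin x
image of cos 2x: (59/2)cos 2x
image of sin 2x: (59/2)sin 2x
image of cos 3x: 132cos 3x
image of sin 3x: 132sin 3x
the matrix is diagonal; its diagonal is (3/2, 4, 4, 59/2, 59/2, 132, 132)
for a triangular matrix the eigenvalues are the diagonal entries, with algebraic multiplicity their repetition count


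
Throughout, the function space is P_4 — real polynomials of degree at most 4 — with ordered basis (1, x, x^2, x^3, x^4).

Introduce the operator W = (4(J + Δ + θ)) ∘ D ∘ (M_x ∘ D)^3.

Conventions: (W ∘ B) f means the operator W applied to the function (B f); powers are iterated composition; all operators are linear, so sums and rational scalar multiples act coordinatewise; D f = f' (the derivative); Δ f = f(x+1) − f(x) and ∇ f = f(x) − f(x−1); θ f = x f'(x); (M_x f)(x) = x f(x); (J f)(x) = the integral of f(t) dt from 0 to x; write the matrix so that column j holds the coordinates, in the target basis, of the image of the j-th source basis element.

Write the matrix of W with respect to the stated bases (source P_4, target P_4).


the matrix is [[0, 0, 64, 324, 1024]; [0, 4, 64, 648, 3072]; [0, 0, 32, 648, 3072]; [0, 0, 0, 108, 3072]; [0, 0, 0, 0, 256]] (rows listed top to bottom)

image of 1: 0
image of x: 4x
image of x^2: 32x^2 + 64x + 64
image of x^3: 108x^3 + 648x^2 + 648x + 324
image of x^4: 256x^4 + 3072x^3 + 3072x^2 + 3072x + 1024
each image's coordinates form column j of the matrix


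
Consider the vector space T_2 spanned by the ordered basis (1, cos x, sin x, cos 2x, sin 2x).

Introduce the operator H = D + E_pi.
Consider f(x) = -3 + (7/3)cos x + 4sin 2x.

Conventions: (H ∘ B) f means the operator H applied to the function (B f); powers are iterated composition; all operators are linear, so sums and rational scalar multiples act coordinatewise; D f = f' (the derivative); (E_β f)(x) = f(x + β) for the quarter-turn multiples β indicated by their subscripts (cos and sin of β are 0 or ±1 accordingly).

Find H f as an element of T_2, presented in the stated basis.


D f = -(7/3)sin x + 8cos 2x
E_pi f = -3 - (7/3)cos x + 4sin 2x
(D + E_pi) f = -3 - (7/3)cos x - (7/3)sin x + 8cos 2x + 4sin 2x

g(x) = -3 - (7/3)cos x - (7/3)sin x + 8cos 2x + 4sin 2x


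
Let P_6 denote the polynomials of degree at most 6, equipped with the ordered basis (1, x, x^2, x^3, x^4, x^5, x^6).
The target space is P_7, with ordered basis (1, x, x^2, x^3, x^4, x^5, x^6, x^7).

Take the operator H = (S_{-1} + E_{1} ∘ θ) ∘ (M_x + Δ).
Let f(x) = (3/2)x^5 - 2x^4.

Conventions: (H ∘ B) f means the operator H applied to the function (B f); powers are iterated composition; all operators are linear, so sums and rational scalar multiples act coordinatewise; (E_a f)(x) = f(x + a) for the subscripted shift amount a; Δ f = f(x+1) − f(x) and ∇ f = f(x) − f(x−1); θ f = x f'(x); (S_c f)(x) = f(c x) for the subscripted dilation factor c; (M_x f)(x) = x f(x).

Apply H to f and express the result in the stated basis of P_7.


M_x f = (3/2)x^6 - 2x^5
Δ f = (15/2)x^4 + 7x^3 + 3x^2 - (1/2)x - 1/2
(M_x + Δ) f = (3/2)x^6 - 2x^5 + (15/2)x^4 + 7x^3 + 3x^2 - (1/2)x - 1/2
S_{-1} (M_x + Δ) f = (3/2)x^6 + 2x^5 + (15/2)x^4 - 7x^3 + 3x^2 + (1/2)x - 1/2
θ (M_x + Δ) f = 9x^6 - 10x^5 + 30x^4 + 21x^3 + 6x^2 - (1/2)x
E_{1} θ (M_x + Δ) f = 9x^6 + 44x^5 + 115x^4 + 221x^3 + 284x^2 + (397/2)x + 111/2
(S_{-1} + E_{1} ∘ θ) (M_x + Δ) f = (21/2)x^6 + 46x^5 + (245/2)x^4 + 214x^3 + 287x^2 + 199x + 55

the result is g(x) = (21/2)x^6 + 46x^5 + (245/2)x^4 + 214x^3 + 287x^2 + 199x + 55


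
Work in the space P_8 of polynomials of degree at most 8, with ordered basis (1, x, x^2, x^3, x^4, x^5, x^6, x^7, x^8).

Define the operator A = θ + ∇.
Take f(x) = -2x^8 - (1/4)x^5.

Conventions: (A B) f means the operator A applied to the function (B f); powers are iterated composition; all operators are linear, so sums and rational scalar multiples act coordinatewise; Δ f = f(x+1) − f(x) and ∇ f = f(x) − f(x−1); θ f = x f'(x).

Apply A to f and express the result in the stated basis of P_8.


the result is g(x) = -16x^8 - 16x^7 + 56x^6 - (453/4)x^5 + (555/4)x^4 - (219/2)x^3 + (107/2)x^2 - (59/4)x + 7/4

θ f = -16x^8 - (5/4)x^5
∇ f = -16x^7 + 56x^6 - 112x^5 + (555/4)x^4 - (219/2)x^3 + (107/2)x^2 - (59/4)x + 7/4
(θ + ∇) f = -16x^8 - 16x^7 + 56x^6 - (453/4)x^5 + (555/4)x^4 - (219/2)x^3 + (107/2)x^2 - (59/4)x + 7/4


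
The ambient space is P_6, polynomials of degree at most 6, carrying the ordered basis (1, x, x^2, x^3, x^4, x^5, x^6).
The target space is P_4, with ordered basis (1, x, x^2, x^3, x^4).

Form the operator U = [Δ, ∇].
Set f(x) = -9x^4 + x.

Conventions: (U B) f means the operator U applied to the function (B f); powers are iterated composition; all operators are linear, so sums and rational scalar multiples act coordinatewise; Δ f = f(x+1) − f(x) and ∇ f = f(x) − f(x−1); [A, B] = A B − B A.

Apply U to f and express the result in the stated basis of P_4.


∇ f = -36x^3 + 54x^2 - 36x + 10
Δ ∇ f = -108x^2 - 18
Δ f = -36x^3 - 54x^2 - 36x - 8
∇ Δ f = -108x^2 - 18
[Δ, ∇] f = 0

the image equals g(x) = 0


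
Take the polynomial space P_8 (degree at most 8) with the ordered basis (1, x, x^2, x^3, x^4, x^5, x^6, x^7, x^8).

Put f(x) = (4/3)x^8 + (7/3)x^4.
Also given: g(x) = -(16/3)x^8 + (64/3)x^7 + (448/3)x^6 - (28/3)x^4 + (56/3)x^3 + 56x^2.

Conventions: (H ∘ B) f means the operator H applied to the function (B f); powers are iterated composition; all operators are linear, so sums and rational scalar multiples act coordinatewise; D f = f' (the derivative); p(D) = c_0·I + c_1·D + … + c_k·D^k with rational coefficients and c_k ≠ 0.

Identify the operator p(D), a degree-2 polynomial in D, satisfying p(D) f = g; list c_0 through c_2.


c_0 = -4, c_1 = 2, c_2 = 2

D^0 f = (4/3)x^8 + (7/3)x^4
D^1 f = (32/3)x^7 + (28/3)x^3
D^2 f = (224/3)x^6 + 28x^2
matching coefficients of g against c_0 f + c_1 Df + … from the top degree down determines the c_i
solution: c_0 = -4, c_1 = 2, c_2 = 2


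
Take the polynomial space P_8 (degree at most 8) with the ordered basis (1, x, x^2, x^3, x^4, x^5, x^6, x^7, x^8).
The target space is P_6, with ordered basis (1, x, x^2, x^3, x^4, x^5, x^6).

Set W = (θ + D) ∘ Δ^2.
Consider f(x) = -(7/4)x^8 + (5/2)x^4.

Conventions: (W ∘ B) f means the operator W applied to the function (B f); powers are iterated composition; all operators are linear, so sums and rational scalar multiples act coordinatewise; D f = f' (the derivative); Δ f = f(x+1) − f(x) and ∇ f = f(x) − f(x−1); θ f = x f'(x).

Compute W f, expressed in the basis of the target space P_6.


g(x) = -588x^6 - 3528x^5 - 9800x^4 - 15680x^3 - 14836x^2 - 7720x - 1704

Δ f = -14x^7 - 49x^6 - 98x^5 - (245/2)x^4 - 88x^3 - 34x^2 - 4x + 3/4
Δ Δ f = -98x^6 - 588x^5 - 1715x^4 - 2940x^3 - 3008x^2 - 1704x - 819/2
θ Δ^2 f = -588x^6 - 2940x^5 - 6860x^4 - 8820x^3 - 6016x^2 - 1704x
D Δ^2 f = -588x^5 - 2940x^4 - 6860x^3 - 8820x^2 - 6016x - 1704
(θ + D) Δ^2 f = -588x^6 - 3528x^5 - 9800x^4 - 15680x^3 - 14836x^2 - 7720x - 1704


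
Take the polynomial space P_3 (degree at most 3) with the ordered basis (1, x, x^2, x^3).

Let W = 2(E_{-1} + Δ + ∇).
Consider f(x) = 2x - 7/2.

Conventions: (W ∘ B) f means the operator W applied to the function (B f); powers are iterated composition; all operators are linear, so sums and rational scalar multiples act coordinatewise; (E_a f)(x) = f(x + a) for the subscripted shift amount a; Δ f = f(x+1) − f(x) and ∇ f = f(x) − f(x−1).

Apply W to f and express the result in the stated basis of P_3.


the result is g(x) = 4x - 3

E_{-1} f = 2x - 11/2
Δ f = 2
∇ f = 2
(E_{-1} + Δ + ∇) f = 2x - 3/2
(2(E_{-1} + Δ + ∇)) f = 4x - 3


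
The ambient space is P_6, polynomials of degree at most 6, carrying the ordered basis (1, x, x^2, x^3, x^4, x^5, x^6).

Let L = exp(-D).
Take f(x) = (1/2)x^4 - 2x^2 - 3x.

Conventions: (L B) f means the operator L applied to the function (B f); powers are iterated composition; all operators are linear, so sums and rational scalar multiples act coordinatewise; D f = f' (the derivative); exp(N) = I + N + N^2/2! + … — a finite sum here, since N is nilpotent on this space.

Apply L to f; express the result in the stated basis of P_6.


order-1 term: -2x^3 + 4x + 3
order-2 term: 3x^2 - 2
order-3 term: -2x
order-4 term: 1/2
the series for exp(-D) f terminates at order 4
exp(-D) f = (1/2)x^4 - 2x^3 + x^2 - x + 3/2

g(x) = (1/2)x^4 - 2x^3 + x^2 - x + 3/2


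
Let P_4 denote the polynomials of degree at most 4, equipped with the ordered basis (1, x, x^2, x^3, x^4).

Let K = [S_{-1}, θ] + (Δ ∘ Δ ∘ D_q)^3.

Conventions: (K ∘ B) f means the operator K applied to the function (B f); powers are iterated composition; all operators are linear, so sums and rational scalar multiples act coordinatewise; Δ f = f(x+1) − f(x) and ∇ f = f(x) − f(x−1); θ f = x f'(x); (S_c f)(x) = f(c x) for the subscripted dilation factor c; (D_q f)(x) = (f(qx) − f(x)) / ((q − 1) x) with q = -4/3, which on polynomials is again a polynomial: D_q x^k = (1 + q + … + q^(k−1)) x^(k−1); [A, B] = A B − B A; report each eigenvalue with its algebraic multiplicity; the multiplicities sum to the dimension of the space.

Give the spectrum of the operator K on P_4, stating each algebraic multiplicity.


λ = 0 (multiplicity 5)

image of 1: 0
image of x: 0
image of x^2: 0
image of x^3: 0
image of x^4: 0
the matrix is upper triangular; its diagonal is (0, 0, 0, 0, 0)
for a triangular matrix the eigenvalues are the diagonal entries, with algebraic multiplicity their repetition count


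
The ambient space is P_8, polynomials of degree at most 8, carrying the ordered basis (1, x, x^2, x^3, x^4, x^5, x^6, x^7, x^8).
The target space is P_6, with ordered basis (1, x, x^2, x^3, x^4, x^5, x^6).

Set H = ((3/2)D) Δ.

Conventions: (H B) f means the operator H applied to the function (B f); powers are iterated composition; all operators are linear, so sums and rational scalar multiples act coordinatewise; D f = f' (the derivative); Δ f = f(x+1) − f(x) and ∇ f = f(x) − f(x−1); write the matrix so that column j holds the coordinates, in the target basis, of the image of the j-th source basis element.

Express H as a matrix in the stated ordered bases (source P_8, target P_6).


the matrix is [[0, 0, 3, 9/2, 6, 15/2, 9, 21/2, 12]; [0, 0, 0, 9, 18, 30, 45, 63, 84]; [0, 0, 0, 0, 18, 45, 90, 315/2, 252]; [0, 0, 0, 0, 0, 30, 90, 210, 420]; [0, 0, 0, 0, 0, 0, 45, 315/2, 420]; [0, 0, 0, 0, 0, 0, 0, 63, 252]; [0, 0, 0, 0, 0, 0, 0, 0, 84]] (rows listed top to bottom)

image of 1: 0
image of x: 0
image of x^2: 3
image of x^3: 9x + 9/2
image of x^4: 18x^2 + 18x + 6
image of x^5: 30x^3 + 45x^2 + 30x + 15/2
image of x^6: 45x^4 + 90x^3 + 90x^2 + 45x + 9
image of x^7: 63x^5 + (315/2)x^4 + 210x^3 + (315/2)x^2 + 63x + 21/2
image of x^8: 84x^6 + 252x^5 + 420x^4 + 420x^3 + 252x^2 + 84x + 12
each image's coordinates form column j of the matrix


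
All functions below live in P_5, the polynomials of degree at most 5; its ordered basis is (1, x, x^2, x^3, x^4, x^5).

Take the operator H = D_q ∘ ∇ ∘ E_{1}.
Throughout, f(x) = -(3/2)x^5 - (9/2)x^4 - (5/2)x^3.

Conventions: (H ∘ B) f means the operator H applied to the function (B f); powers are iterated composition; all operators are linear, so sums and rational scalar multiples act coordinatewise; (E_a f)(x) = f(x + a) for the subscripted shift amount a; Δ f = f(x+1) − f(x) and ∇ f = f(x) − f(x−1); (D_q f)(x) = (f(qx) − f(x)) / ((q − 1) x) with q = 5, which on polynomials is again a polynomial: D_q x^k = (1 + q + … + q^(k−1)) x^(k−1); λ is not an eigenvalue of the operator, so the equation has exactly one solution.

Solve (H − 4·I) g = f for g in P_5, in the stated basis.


write g with unknown coordinates in the stated basis and equate coefficients in (H − 4·I) g = f
solving from the highest basis element down gives g = (3/8)x^5 + (9/8)x^4 + (295/4)x^3 + (1023/16)x^2 + (2781/8)x + 711/8
check: H g = (585/2)x^3 + (1023/4)x^2 + (2781/2)x + 711/2
so H g − 4·g = -(3/2)x^5 - (9/2)x^4 - (5/2)x^3 = f ✓

the image equals g(x) = (3/8)x^5 + (9/8)x^4 + (295/4)x^3 + (1023/16)x^2 + (2781/8)x + 711/8


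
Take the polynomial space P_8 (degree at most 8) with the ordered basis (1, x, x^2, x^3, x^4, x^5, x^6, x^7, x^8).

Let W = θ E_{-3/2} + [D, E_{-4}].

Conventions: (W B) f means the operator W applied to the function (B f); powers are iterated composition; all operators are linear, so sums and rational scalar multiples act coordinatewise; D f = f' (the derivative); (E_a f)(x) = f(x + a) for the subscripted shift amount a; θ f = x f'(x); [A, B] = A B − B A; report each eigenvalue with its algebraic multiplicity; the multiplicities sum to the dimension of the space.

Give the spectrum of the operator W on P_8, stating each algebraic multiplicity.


λ = 0 (multiplicity 1), λ = 1 (multiplicity 1), λ = 2 (multiplicity 1), λ = 3 (multiplicity 1), λ = 4 (multiplicity 1), λ = 5 (multiplicity 1), λ = 6 (multiplicity 1), λ = 7 (multiplicity 1), λ = 8 (multiplicity 1)

image of 1: 0
image of x: x
image of x^2: 2x^2 - 3x
image of x^3: 3x^3 - 9x^2 + (27/4)x
image of x^4: 4x^4 - 18x^3 + 27x^2 - (27/2)x
image of x^5: 5x^5 - 30x^4 + (135/2)x^3 - (135/2)x^2 + (405/16)x
image of x^6: 6x^6 - 45x^5 + 135x^4 - (405/2)x^3 + (1215/8)x^2 - (729/16)x
image of x^7: 7x^7 - 63x^6 + (945/4)x^5 - (945/2)x^4 + (8505/16)x^3 - (5103/16)x^2 + (5103/64)x
image of x^8: 8x^8 - 84x^7 + 378x^6 - 945x^5 + (2835/2)x^4 - (5103/4)x^3 + (5103/8)x^2 - (2187/16)x
the matrix is upper triangular; its diagonal is (0, 1, 2, 3, 4, 5, 6, 7, 8)
for a triangular matrix the eigenvalues are the diagonal entries, with algebraic multiplicity their repetition count


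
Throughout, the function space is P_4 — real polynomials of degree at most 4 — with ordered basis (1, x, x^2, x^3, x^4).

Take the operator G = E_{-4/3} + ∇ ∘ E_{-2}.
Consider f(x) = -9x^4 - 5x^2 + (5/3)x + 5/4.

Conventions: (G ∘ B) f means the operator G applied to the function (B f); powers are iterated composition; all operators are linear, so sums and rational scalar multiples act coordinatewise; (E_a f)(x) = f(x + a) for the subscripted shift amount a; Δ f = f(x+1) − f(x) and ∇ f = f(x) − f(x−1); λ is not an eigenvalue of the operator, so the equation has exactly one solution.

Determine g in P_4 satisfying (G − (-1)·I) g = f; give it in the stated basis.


g(x) = -(9/2)x^4 - 3x^3 - (95/2)x^2 + (721/6)x - 12245/72

write g with unknown coordinates in the stated basis and equate coefficients in (G − (-1)·I) g = f
solving from the highest basis element down gives g = -(9/2)x^4 - 3x^3 - (95/2)x^2 + (721/6)x - 12245/72
check: G g = -(9/2)x^4 + 3x^3 + (85/2)x^2 - (237/2)x + 12335/72
so G g − (-1)·g = -9x^4 - 5x^2 + (5/3)x + 5/4 = f ✓


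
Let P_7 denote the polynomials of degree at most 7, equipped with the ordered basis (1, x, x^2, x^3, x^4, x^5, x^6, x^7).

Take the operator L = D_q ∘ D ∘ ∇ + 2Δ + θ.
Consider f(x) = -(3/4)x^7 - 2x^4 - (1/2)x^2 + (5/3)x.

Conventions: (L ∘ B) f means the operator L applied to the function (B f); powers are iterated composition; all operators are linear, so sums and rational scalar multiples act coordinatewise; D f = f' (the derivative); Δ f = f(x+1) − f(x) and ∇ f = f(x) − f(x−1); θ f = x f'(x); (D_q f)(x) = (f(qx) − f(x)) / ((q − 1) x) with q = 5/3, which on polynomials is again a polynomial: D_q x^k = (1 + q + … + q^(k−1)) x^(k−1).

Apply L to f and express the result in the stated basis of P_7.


∇ f = -(21/4)x^6 + (63/4)x^5 - (105/4)x^4 + (73/4)x^3 - (15/4)x^2 - (15/4)x + 41/12
D ∇ f = -(63/2)x^5 + (315/4)x^4 - 105x^3 + (219/4)x^2 - (15/2)x - 15/4
D_q D ∇ f = -(10087/18)x^4 + (2380/3)x^3 - (1715/3)x^2 + 146x - 15/2
Δ f = -(21/4)x^6 - (63/4)x^5 - (105/4)x^4 - (137/4)x^3 - (111/4)x^2 - (57/4)x - 19/12
(2Δ) f = -(21/2)x^6 - (63/2)x^5 - (105/2)x^4 - (137/2)x^3 - (111/2)x^2 - (57/2)x - 19/6
θ f = -(21/4)x^7 - 8x^4 - x^2 + (5/3)x
(D_q ∘ D ∘ ∇ + 2Δ + θ) f = -(21/4)x^7 - (21/2)x^6 - (63/2)x^5 - (5588/9)x^4 + (4349/6)x^3 - (3769/6)x^2 + (715/6)x - 32/3

the image equals g(x) = -(21/4)x^7 - (21/2)x^6 - (63/2)x^5 - (5588/9)x^4 + (4349/6)x^3 - (3769/6)x^2 + (715/6)x - 32/3
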